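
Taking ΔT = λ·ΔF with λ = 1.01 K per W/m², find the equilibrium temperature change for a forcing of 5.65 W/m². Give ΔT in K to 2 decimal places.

ΔT = λ ΔF = 1.01 × 5.65 = 5.7065 K.

ΔT = 5.71 K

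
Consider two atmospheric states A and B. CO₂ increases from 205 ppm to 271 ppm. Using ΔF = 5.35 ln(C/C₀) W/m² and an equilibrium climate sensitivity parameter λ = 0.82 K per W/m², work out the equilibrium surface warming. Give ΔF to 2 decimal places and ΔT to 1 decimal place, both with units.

CO₂: 5.35 × ln(271/205) = 5.35 × ln(1.32195) = 5.35 × 0.27911 = 1.4932 W/m².
ΔT = λ ΔF = 0.82 × 1.49 = 1.2218 K.

ΔF = 1.49 W/m²; ΔT = 1.2 K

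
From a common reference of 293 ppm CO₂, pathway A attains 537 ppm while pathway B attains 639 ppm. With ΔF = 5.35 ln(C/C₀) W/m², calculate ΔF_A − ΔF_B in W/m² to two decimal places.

ΔF_A = 5.35 ln(537/293) = 5.35 × 0.60583 = 3.2412 W/m².
ΔF_B = 5.35 ln(639/293) = 5.35 × 0.77973 = 4.1716 W/m².
Difference: 3.2412 − 4.1716 = -0.9304 W/m².

ΔF_A − ΔF_B = -0.93 W/m²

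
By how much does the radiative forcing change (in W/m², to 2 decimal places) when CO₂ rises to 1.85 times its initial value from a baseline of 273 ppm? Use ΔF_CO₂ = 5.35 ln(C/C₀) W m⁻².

ΔF = 3.29 W/m²

Because the forcing depends only on the ratio C/C₀, the initial concentration does not enter.
ΔF = 5.35 × ln(1.85) = 5.35 × 0.61519 = 3.2913 W/m².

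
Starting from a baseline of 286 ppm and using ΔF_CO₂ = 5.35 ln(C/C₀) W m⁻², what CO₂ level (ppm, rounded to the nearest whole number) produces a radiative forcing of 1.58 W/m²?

Set 5.35 ln(C/286) = 1.58, so ln(C/286) = 1.58/5.35 = 0.29533.
Then C/286 = e^0.29533 = 1.34357, giving C = 286 × 1.34357 = 384.26 ppm.

C ≈ 384 ppm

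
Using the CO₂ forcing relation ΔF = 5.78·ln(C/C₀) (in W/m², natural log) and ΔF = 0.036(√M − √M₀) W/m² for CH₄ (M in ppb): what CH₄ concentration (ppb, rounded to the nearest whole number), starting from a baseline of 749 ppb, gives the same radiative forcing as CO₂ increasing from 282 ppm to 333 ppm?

CO₂ forcing: 5.78 × ln(333/282) = 5.78 × 0.166235 = 0.96084 W/m².
Set 0.036(√M − √749) = 0.96084: √M = 0.96084/0.036 + √749 = 26.6900 + 27.3679 = 54.0579.
M = (54.0579)² = 2922.26 ppb.

M ≈ 2922 ppb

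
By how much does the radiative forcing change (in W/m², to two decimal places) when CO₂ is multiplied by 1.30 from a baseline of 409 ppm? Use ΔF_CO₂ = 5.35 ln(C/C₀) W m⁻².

ΔF = 5.35 × ln(1.30) = 5.35 × 0.26236 = 1.4036 W/m².

ΔF = 1.40 W/m²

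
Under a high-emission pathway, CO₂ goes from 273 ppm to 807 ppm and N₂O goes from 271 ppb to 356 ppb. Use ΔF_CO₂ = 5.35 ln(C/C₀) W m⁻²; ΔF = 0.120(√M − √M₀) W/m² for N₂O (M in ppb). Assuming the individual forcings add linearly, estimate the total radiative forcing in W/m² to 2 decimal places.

CO₂: 5.35 × ln(807/273) = 5.35 × ln(2.95604) = 5.35 × 1.08385 = 5.7986 W/m².
N₂O: 0.120 × (√356 − √271) = 0.120 × (18.8680 − 16.4621) = 0.120 × 2.4059 = 0.2887 W/m².
Total ΔF = 5.7986 + 0.2887 = 6.0873 W/m².

ΔF = 6.09 W/m²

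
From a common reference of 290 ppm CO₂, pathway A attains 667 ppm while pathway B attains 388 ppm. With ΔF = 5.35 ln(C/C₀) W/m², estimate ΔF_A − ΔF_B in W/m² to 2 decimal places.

ΔF_A − ΔF_B = 2.90 W/m²

ΔF_A = 5.35 ln(667/290) = 5.35 × 0.83291 = 4.4561 W/m².
ΔF_B = 5.35 ln(388/290) = 5.35 × 0.29112 = 1.5575 W/m².
Difference: 4.4561 − 1.5575 = 2.8986 W/m².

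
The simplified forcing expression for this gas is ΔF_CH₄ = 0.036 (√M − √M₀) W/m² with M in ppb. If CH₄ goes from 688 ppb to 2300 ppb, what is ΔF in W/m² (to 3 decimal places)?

CH₄: 0.036 × (√2300 − √688) = 0.036 × (47.9583 − 26.2298) = 0.036 × 21.7285 = 0.7822 W/m².

ΔF = 0.782 W/m²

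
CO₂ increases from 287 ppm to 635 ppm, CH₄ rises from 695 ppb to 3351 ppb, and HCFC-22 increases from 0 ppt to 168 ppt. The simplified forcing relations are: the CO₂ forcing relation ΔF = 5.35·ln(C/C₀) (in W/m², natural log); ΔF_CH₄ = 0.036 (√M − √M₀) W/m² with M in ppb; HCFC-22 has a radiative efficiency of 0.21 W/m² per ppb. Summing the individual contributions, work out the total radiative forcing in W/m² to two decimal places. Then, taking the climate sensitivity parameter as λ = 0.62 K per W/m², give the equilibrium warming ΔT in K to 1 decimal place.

CO₂: 5.35 × ln(635/287) = 5.35 × ln(2.21254) = 5.35 × 0.79414 = 4.2486 W/m².
CH₄: 0.036 × (√3351 − √695) = 0.036 × (57.8878 − 26.3629) = 0.036 × 31.5249 = 1.1349 W/m².
HCFC-22: Δ = 168 − 0 = 168 ppt = 0.168 ppb; ΔF = 0.21 × 0.168 = 0.0353 W/m².
Total ΔF = 4.2486 + 1.1349 + 0.0353 = 5.4188 W/m².
ΔT = λ ΔF = 0.62 × 5.42 = 3.3604 K.

ΔF = 5.42 W/m²; ΔT = 3.4 K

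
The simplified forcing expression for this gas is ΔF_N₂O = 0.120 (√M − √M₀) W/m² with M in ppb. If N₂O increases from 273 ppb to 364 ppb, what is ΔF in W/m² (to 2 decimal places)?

N₂O: 0.120 × (√364 − √273) = 0.120 × (19.0788 − 16.5227) = 0.120 × 2.5561 = 0.3067 W/m².

ΔF = 0.31 W/m²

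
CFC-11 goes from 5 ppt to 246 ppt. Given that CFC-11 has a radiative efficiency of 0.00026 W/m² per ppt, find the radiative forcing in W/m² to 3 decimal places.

ΔF = 0.063 W/m²

CFC-11: ΔF = 0.00026 × (246 − 5) = 0.00026 × 241 = 0.0627 W/m².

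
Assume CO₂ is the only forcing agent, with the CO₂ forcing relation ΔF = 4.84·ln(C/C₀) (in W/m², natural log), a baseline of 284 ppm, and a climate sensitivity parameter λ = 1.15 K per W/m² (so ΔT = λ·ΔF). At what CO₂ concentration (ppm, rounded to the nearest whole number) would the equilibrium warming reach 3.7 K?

Required forcing: ΔF = ΔT/λ = 3.7/1.15 = 3.2174 W/m².
Then ln(C/284) = ΔF/4.84 = 3.2174/4.84 = 0.66475.
So C = 284 × e^0.66475 = 284 × 1.94400 = 552.10 ppm.

C ≈ 552 ppm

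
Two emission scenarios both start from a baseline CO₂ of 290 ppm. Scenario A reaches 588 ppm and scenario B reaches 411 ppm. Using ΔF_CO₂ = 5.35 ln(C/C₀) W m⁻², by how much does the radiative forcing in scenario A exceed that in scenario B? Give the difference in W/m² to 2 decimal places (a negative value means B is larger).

ΔF_A = 5.35 ln(588/290) = 5.35 × 0.70685 = 3.7816 W/m².
ΔF_B = 5.35 ln(411/290) = 5.35 × 0.34871 = 1.8656 W/m².
Difference: 3.7816 − 1.8656 = 1.9160 W/m².

ΔF_A − ΔF_B = 1.92 W/m²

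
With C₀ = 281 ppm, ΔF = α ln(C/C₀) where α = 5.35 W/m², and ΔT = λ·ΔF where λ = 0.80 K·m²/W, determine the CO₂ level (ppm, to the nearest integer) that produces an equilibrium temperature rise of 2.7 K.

C ≈ 528 ppm

Required forcing: ΔF = ΔT/λ = 2.7/0.80 = 3.3750 W/m².
Then ln(C/281) = ΔF/5.35 = 3.3750/5.35 = 0.63084.
So C = 281 × e^0.63084 = 281 × 1.87919 = 528.05 ppm.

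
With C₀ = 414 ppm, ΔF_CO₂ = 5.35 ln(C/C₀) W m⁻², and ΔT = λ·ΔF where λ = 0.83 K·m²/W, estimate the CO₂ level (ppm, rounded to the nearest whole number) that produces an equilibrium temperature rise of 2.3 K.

Required forcing: ΔF = ΔT/λ = 2.3/0.83 = 2.7711 W/m².
Then ln(C/414) = ΔF/5.35 = 2.7711/5.35 = 0.51796.
So C = 414 × e^0.51796 = 414 × 1.67860 = 694.94 ppm.

C ≈ 695 ppm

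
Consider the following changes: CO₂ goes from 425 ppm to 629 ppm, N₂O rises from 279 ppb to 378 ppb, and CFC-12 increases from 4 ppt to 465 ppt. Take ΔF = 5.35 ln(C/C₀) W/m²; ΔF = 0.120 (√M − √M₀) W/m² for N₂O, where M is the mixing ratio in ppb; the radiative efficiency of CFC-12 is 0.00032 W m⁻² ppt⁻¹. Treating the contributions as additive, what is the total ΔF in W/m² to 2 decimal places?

ΔF = 2.57 W/m²

CO₂: 5.35 × ln(629/425) = 5.35 × ln(1.48000) = 5.35 × 0.39204 = 2.0974 W/m².
N₂O: 0.120 × (√378 − √279) = 0.120 × (19.4422 − 16.7033) = 0.120 × 2.7389 = 0.3287 W/m².
CFC-12: ΔF = 0.00032 × (465 − 4) = 0.00032 × 461 = 0.1475 W/m².
Total ΔF = 2.0974 + 0.3287 + 0.1475 = 2.5736 W/m².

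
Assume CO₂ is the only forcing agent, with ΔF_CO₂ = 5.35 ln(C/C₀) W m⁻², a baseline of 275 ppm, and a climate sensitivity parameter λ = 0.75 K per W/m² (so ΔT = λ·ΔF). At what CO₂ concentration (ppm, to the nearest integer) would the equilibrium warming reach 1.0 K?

C ≈ 353 ppm

Required forcing: ΔF = ΔT/λ = 1.0/0.75 = 1.3333 W/m².
Then ln(C/275) = ΔF/5.35 = 1.3333/5.35 = 0.24921.
So C = 275 × e^0.24921 = 275 × 1.28301 = 352.83 ppm.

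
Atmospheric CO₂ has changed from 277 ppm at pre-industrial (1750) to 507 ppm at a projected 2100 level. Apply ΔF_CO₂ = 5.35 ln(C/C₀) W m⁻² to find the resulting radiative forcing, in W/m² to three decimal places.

ΔF = 3.234 W/m²

CO₂: 5.35 × ln(507/277) = 5.35 × ln(1.83032) = 5.35 × 0.60449 = 3.2340 W/m².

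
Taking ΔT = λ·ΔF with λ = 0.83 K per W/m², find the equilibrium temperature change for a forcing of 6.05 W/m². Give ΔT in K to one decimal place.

ΔT = 5.0 K

ΔT = λ ΔF = 0.83 × 6.05 = 5.0215 K.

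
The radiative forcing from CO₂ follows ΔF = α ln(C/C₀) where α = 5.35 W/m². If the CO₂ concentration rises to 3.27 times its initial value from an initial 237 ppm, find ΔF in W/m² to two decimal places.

ΔF = 6.34 W/m²

ΔF = 5.35 × ln(3.27) = 5.35 × 1.18479 = 6.3386 W/m².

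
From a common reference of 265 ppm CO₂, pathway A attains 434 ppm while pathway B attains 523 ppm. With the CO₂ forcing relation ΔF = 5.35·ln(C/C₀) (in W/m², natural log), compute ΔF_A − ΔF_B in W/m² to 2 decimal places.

ΔF_A − ΔF_B = -1.00 W/m²

ΔF_A = 5.35 ln(434/265) = 5.35 × 0.49331 = 2.6392 W/m².
ΔF_B = 5.35 ln(523/265) = 5.35 × 0.67985 = 3.6372 W/m².
Difference: 2.6392 − 3.6372 = -0.9980 W/m².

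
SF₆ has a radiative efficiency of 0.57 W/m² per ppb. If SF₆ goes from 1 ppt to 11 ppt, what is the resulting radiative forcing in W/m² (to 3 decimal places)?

ΔF = 0.006 W/m²

SF₆: Δ = 11 − 1 = 10 ppt = 0.010 ppb; ΔF = 0.57 × 0.010 = 0.0057 W/m².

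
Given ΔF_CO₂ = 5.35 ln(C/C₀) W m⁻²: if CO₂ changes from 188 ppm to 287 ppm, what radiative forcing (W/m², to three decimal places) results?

CO₂: 5.35 × ln(287/188) = 5.35 × ln(1.52660) = 5.35 × 0.42304 = 2.2633 W/m².

ΔF = 2.263 W/m²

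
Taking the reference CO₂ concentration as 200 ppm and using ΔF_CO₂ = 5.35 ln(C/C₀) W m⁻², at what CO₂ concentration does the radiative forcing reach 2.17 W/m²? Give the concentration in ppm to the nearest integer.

C ≈ 300 ppm

Set 5.35 ln(C/200) = 2.17, so ln(C/200) = 2.17/5.35 = 0.40561.
Then C/200 = e^0.40561 = 1.50022, giving C = 200 × 1.50022 = 300.04 ppm.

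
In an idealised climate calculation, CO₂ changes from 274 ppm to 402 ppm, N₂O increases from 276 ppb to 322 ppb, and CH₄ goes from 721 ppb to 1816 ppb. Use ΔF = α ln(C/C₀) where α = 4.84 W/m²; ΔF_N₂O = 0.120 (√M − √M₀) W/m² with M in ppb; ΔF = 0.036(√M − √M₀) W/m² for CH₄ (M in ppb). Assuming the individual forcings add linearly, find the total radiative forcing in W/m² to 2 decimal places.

CO₂: 4.84 × ln(402/274) = 4.84 × ln(1.46715) = 4.84 × 0.38332 = 1.8553 W/m².
N₂O: 0.120 × (√322 − √276) = 0.120 × (17.9444 − 16.6132) = 0.120 × 1.3312 = 0.1597 W/m².
CH₄: 0.036 × (√1816 − √721) = 0.036 × (42.6146 − 26.8514) = 0.036 × 15.7632 = 0.5675 W/m².
Total ΔF = 1.8553 + 0.1597 + 0.5675 = 2.5825 W/m².

ΔF = 2.58 W/m²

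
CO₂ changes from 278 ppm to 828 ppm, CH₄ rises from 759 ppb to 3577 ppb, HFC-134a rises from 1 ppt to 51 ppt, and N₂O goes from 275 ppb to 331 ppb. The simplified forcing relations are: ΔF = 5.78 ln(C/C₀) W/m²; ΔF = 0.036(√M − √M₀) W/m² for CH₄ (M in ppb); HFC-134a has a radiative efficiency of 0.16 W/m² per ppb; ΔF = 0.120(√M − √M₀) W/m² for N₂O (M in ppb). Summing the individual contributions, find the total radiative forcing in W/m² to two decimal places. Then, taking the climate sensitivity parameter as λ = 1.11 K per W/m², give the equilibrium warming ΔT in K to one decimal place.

ΔF = 7.67 W/m²; ΔT = 8.5 K

CO₂: 5.78 × ln(828/278) = 5.78 × ln(2.97842) = 5.78 × 1.09139 = 6.3082 W/m².
CH₄: 0.036 × (√3577 − √759) = 0.036 × (59.8080 − 27.5500) = 0.036 × 32.2580 = 1.1613 W/m².
HFC-134a: Δ = 51 − 1 = 50 ppt = 0.050 ppb; ΔF = 0.16 × 0.050 = 0.0080 W/m².
N₂O: 0.120 × (√331 − √275) = 0.120 × (18.1934 − 16.5831) = 0.120 × 1.6103 = 0.1932 W/m².
Total ΔF = 6.3082 + 1.1613 + 0.0080 + 0.1932 = 7.6707 W/m².
ΔT = λ ΔF = 1.11 × 7.67 = 8.5137 K.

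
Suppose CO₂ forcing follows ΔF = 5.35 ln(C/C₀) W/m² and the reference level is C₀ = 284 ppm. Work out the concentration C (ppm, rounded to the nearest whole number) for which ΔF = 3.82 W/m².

C ≈ 580 ppm

Set 5.35 ln(C/284) = 3.82, so ln(C/284) = 3.82/5.35 = 0.71402.
Then C/284 = e^0.71402 = 2.04218, giving C = 284 × 2.04218 = 579.98 ppm.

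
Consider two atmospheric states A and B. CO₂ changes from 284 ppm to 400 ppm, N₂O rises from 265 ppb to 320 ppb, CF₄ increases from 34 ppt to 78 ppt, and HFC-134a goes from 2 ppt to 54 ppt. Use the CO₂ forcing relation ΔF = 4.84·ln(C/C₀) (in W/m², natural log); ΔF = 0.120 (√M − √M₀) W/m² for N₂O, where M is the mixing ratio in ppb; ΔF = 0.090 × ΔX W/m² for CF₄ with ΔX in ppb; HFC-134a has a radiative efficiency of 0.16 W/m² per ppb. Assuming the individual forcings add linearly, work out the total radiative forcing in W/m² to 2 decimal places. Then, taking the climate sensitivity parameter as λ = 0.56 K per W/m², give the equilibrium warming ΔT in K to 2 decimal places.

CO₂: 4.84 × ln(400/284) = 4.84 × ln(1.40845) = 4.84 × 0.34249 = 1.6577 W/m².
N₂O: 0.120 × (√320 − √265) = 0.120 × (17.8885 − 16.2788) = 0.120 × 1.6097 = 0.1932 W/m².
CF₄: Δ = 78 − 34 = 44 ppt = 0.044 ppb; ΔF = 0.090 × 0.044 = 0.0040 W/m².
HFC-134a: Δ = 54 − 2 = 52 ppt = 0.052 ppb; ΔF = 0.16 × 0.052 = 0.0083 W/m².
Total ΔF = 1.6577 + 0.1932 + 0.0040 + 0.0083 = 1.8632 W/m².
ΔT = λ ΔF = 0.56 × 1.86 = 1.0416 K.

ΔF = 1.86 W/m²; ΔT = 1.04 K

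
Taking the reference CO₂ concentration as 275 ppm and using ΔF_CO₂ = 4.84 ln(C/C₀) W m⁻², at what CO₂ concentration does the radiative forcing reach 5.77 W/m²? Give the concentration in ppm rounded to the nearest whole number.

Set 4.84 ln(C/275) = 5.77, so ln(C/275) = 5.77/4.84 = 1.19215.
Then C/275 = e^1.19215 = 3.29416, giving C = 275 × 3.29416 = 905.89 ppm.

C ≈ 906 ppm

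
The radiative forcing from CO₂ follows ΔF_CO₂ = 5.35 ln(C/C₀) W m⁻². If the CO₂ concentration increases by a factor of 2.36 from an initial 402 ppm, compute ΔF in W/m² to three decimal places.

Because the forcing depends only on the ratio C/C₀, the initial concentration does not enter.
ΔF = 5.35 × ln(2.36) = 5.35 × 0.85866 = 4.5938 W/m².

ΔF = 4.594 W/m²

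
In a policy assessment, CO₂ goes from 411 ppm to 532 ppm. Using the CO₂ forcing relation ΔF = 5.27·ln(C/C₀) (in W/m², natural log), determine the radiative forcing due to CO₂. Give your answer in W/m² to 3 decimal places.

CO₂: 5.27 × ln(532/411) = 5.27 × ln(1.29440) = 5.27 × 0.25805 = 1.3599 W/m².

ΔF = 1.360 W/m²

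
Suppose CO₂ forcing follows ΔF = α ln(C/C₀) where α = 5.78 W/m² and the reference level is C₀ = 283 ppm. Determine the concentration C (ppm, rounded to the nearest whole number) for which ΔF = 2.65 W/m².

Set 5.78 ln(C/283) = 2.65, so ln(C/283) = 2.65/5.78 = 0.45848.
Then C/283 = e^0.45848 = 1.58167, giving C = 283 × 1.58167 = 447.61 ppm.

C ≈ 448 ppm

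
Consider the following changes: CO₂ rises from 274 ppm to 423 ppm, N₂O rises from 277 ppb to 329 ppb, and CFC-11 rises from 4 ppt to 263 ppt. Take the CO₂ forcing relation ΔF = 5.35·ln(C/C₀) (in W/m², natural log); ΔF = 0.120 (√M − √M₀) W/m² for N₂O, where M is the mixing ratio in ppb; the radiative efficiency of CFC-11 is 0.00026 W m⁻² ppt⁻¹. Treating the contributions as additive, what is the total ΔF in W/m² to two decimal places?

ΔF = 2.57 W/m²

CO₂: 5.35 × ln(423/274) = 5.35 × ln(1.54380) = 5.35 × 0.43425 = 2.3232 W/m².
N₂O: 0.120 × (√329 − √277) = 0.120 × (18.1384 − 16.6433) = 0.120 × 1.4951 = 0.1794 W/m².
CFC-11: ΔF = 0.00026 × (263 − 4) = 0.00026 × 259 = 0.0673 W/m².
Total ΔF = 2.3232 + 0.1794 + 0.0673 = 2.5699 W/m².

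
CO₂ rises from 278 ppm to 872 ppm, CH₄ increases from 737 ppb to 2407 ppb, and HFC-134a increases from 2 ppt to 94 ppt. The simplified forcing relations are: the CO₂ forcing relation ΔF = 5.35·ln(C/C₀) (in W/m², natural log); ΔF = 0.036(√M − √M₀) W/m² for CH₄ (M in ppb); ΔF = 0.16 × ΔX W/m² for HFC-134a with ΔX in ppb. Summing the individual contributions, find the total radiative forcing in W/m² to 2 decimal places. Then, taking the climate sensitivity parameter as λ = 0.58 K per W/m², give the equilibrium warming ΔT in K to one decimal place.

CO₂: 5.35 × ln(872/278) = 5.35 × ln(3.13669) = 5.35 × 1.14317 = 6.1160 W/m².
CH₄: 0.036 × (√2407 − √737) = 0.036 × (49.0612 − 27.1477) = 0.036 × 21.9135 = 0.7889 W/m².
HFC-134a: Δ = 94 − 2 = 92 ppt = 0.092 ppb; ΔF = 0.16 × 0.092 = 0.0147 W/m².
Total ΔF = 6.1160 + 0.7889 + 0.0147 = 6.9196 W/m².
ΔT = λ ΔF = 0.58 × 6.92 = 4.0136 K.

ΔF = 6.92 W/m²; ΔT = 4.0 K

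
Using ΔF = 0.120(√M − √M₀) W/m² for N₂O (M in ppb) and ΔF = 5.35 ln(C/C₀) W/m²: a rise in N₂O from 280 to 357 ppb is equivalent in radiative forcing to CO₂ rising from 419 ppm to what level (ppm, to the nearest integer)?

N₂O forcing: 0.120 × (√357 − √280) = 0.120 × (18.8944 − 16.7332) = 0.120 × 2.1612 = 0.25934 W/m².
Set 5.35 ln(C/419) = 0.25934: ln(C/419) = 0.25934/5.35 = 0.04847, so C = 419 × e^0.04847 = 419 × 1.04966 = 439.81 ppm.

C ≈ 440 ppm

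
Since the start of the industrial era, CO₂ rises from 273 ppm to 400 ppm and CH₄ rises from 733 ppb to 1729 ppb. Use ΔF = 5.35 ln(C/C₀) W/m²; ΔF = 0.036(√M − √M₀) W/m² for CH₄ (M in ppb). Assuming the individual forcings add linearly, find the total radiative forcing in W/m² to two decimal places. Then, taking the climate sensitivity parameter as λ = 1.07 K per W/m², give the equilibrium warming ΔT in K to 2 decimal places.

ΔF = 2.57 W/m²; ΔT = 2.75 K

CO₂: 5.35 × ln(400/273) = 5.35 × ln(1.46520) = 5.35 × 0.38199 = 2.0436 W/m².
CH₄: 0.036 × (√1729 − √733) = 0.036 × (41.5812 − 27.0740) = 0.036 × 14.5072 = 0.5223 W/m².
Total ΔF = 2.0436 + 0.5223 = 2.5659 W/m².
ΔT = λ ΔF = 1.07 × 2.57 = 2.7499 K.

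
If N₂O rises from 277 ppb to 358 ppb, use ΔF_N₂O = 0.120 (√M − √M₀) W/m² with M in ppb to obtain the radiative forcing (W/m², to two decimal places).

ΔF = 0.27 W/m²

N₂O: 0.120 × (√358 − √277) = 0.120 × (18.9209 − 16.6433) = 0.120 × 2.2776 = 0.2733 W/m².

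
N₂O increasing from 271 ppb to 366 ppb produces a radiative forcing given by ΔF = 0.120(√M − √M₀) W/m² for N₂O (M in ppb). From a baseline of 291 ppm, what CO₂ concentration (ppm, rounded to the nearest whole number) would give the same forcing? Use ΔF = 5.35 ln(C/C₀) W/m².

N₂O forcing: 0.120 × (√366 − √271) = 0.120 × (19.1311 − 16.4621) = 0.120 × 2.6690 = 0.32028 W/m².
Set 5.35 ln(C/291) = 0.32028: ln(C/291) = 0.32028/5.35 = 0.05987, so C = 291 × e^0.05987 = 291 × 1.06170 = 308.95 ppm.

C ≈ 309 ppm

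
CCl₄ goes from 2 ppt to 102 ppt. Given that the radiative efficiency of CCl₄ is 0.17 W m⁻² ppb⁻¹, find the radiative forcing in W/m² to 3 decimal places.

CCl₄: Δ = 102 − 2 = 100 ppt = 0.100 ppb; ΔF = 0.17 × 0.100 = 0.0170 W/m².

ΔF = 0.017 W/m²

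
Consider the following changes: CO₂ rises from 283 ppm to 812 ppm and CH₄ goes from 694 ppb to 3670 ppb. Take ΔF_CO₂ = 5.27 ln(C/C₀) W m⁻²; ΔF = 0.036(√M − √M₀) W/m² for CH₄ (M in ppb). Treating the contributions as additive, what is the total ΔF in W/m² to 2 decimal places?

CO₂: 5.27 × ln(812/283) = 5.27 × ln(2.86926) = 5.27 × 1.05405 = 5.5548 W/m².
CH₄: 0.036 × (√3670 − √694) = 0.036 × (60.5805 − 26.3439) = 0.036 × 34.2366 = 1.2325 W/m².
Total ΔF = 5.5548 + 1.2325 = 6.7873 W/m².

ΔF = 6.79 W/m²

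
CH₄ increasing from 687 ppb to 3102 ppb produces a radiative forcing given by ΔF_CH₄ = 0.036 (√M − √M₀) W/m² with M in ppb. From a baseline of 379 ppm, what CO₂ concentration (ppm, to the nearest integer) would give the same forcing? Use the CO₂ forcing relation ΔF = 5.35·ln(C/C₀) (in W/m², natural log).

C ≈ 462 ppm

CH₄ forcing: 0.036 × (√3102 − √687) = 0.036 × (55.6956 − 26.2107) = 0.036 × 29.4849 = 1.06146 W/m².
Set 5.35 ln(C/379) = 1.06146: ln(C/379) = 1.06146/5.35 = 0.19840, so C = 379 × e^0.19840 = 379 × 1.21945 = 462.17 ppm.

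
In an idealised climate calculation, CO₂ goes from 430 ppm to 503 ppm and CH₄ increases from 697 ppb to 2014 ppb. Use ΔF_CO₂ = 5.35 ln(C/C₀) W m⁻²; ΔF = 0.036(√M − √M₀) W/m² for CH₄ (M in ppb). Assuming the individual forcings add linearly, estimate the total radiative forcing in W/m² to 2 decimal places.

ΔF = 1.50 W/m²

CO₂: 5.35 × ln(503/430) = 5.35 × ln(1.16977) = 5.35 × 0.15681 = 0.8389 W/m².
CH₄: 0.036 × (√2014 − √697) = 0.036 × (44.8776 − 26.4008) = 0.036 × 18.4768 = 0.6652 W/m².
Total ΔF = 0.8389 + 0.6652 = 1.5041 W/m².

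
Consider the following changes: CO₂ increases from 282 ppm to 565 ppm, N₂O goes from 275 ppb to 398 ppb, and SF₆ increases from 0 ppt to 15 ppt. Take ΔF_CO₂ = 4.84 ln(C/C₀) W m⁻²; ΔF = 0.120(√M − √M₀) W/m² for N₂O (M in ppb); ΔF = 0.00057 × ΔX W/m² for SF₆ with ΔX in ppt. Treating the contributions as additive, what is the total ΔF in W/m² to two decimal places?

CO₂: 4.84 × ln(565/282) = 4.84 × ln(2.00355) = 4.84 × 0.69492 = 3.3634 W/m².
N₂O: 0.120 × (√398 − √275) = 0.120 × (19.9499 − 16.5831) = 0.120 × 3.3668 = 0.4040 W/m².
SF₆: ΔF = 0.00057 × (15 − 0) = 0.00057 × 15 = 0.0086 W/m².
Total ΔF = 3.3634 + 0.4040 + 0.0086 = 3.7760 W/m².

ΔF = 3.78 W/m²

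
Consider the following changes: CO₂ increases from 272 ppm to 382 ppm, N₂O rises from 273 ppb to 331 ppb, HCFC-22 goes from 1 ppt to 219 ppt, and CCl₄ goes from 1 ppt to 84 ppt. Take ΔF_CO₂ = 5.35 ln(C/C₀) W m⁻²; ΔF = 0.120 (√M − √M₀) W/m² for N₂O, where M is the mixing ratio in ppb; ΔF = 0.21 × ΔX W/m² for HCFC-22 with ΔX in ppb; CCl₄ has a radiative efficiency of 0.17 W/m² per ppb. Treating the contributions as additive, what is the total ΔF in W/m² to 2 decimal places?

CO₂: 5.35 × ln(382/272) = 5.35 × ln(1.40441) = 5.35 × 0.33962 = 1.8170 W/m².
N₂O: 0.120 × (√331 − √273) = 0.120 × (18.1934 − 16.5227) = 0.120 × 1.6707 = 0.2005 W/m².
HCFC-22: Δ = 219 − 1 = 218 ppt = 0.218 ppb; ΔF = 0.21 × 0.218 = 0.0458 W/m².
CCl₄: Δ = 84 − 1 = 83 ppt = 0.083 ppb; ΔF = 0.17 × 0.083 = 0.0141 W/m².
Total ΔF = 1.8170 + 0.2005 + 0.0458 + 0.0141 = 2.0774 W/m².

ΔF = 2.08 W/m²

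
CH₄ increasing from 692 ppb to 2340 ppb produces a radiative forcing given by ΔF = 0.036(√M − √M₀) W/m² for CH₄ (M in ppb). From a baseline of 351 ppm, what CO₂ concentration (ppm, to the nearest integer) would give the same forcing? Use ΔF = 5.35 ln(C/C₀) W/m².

CH₄ forcing: 0.036 × (√2340 − √692) = 0.036 × (48.3735 − 26.3059) = 0.036 × 22.0676 = 0.79443 W/m².
Set 5.35 ln(C/351) = 0.79443: ln(C/351) = 0.79443/5.35 = 0.14849, so C = 351 × e^0.14849 = 351 × 1.16008 = 407.19 ppm.

C ≈ 407 ppm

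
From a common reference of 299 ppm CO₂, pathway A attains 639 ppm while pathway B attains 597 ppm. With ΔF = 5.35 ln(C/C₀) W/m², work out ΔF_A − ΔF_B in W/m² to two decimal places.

ΔF_A − ΔF_B = 0.36 W/m²

ΔF_A = 5.35 ln(639/299) = 5.35 × 0.75946 = 4.0631 W/m².
ΔF_B = 5.35 ln(597/299) = 5.35 × 0.69147 = 3.6994 W/m².
Difference: 4.0631 − 3.6994 = 0.3637 W/m².
(Equivalently, ΔF_A − ΔF_B = 5.35 ln(639/597) = 5.35 × 0.06799 = 0.3637 W/m².)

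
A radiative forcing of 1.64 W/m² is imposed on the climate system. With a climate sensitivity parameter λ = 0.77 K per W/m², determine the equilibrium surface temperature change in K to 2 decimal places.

ΔT = λ ΔF = 0.77 × 1.64 = 1.2628 K.

ΔT = 1.26 K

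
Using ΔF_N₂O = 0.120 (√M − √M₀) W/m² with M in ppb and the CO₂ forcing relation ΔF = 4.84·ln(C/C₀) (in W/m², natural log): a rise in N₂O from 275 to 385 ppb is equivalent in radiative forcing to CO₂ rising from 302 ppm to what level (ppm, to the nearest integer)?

C ≈ 326 ppm

N₂O forcing: 0.120 × (√385 − √275) = 0.120 × (19.6214 − 16.5831) = 0.120 × 3.0383 = 0.36460 W/m².
Set 4.84 ln(C/302) = 0.36460: ln(C/302) = 0.36460/4.84 = 0.07533, so C = 302 × e^0.07533 = 302 × 1.07824 = 325.63 ppm.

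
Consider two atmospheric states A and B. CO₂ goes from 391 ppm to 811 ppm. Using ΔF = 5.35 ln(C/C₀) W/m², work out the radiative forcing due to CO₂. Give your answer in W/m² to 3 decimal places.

ΔF = 3.903 W/m²

CO₂ absorption bands are partially saturated, so forcing scales with the logarithm of the concentration ratio.
CO₂: 5.35 × ln(811/391) = 5.35 × ln(2.07417) = 5.35 × 0.72956 = 3.9031 W/m².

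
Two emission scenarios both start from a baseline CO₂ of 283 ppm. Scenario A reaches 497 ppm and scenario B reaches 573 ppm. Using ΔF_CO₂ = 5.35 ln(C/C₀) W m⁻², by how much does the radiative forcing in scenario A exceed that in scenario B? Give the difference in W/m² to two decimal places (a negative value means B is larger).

ΔF_A = 5.35 ln(497/283) = 5.35 × 0.56314 = 3.0128 W/m².
ΔF_B = 5.35 ln(573/283) = 5.35 × 0.70544 = 3.7741 W/m².
Difference: 3.0128 − 3.7741 = -0.7613 W/m².

ΔF_A − ΔF_B = -0.76 W/m²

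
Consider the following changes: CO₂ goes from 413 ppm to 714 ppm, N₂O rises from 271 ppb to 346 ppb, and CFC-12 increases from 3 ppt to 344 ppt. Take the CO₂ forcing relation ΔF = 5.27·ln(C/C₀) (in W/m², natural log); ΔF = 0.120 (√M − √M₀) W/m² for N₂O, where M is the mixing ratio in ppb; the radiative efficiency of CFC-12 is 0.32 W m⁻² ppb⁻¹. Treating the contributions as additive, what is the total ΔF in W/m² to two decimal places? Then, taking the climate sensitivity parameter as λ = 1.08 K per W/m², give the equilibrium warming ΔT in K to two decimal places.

CO₂: 5.27 × ln(714/413) = 5.27 × ln(1.72881) = 5.27 × 0.54743 = 2.8850 W/m².
N₂O: 0.120 × (√346 − √271) = 0.120 × (18.6011 − 16.4621) = 0.120 × 2.1390 = 0.2567 W/m².
CFC-12: Δ = 344 − 3 = 341 ppt = 0.341 ppb; ΔF = 0.32 × 0.341 = 0.1091 W/m².
Total ΔF = 2.8850 + 0.2567 + 0.1091 = 3.2508 W/m².
ΔT = λ ΔF = 1.08 × 3.25 = 3.5100 K.

ΔF = 3.25 W/m²; ΔT = 3.51 K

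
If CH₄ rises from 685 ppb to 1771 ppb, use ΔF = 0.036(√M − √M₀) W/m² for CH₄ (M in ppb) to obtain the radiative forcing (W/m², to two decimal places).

ΔF = 0.57 W/m²

CH₄: 0.036 × (√1771 − √685) = 0.036 × (42.0833 − 26.1725) = 0.036 × 15.9108 = 0.5728 W/m².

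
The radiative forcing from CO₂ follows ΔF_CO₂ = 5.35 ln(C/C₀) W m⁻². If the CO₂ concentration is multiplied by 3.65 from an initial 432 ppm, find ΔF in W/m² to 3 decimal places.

ΔF = 6.927 W/m²

Because the forcing depends only on the ratio C/C₀, the initial concentration does not enter.
ΔF = 5.35 × ln(3.65) = 5.35 × 1.29473 = 6.9268 W/m².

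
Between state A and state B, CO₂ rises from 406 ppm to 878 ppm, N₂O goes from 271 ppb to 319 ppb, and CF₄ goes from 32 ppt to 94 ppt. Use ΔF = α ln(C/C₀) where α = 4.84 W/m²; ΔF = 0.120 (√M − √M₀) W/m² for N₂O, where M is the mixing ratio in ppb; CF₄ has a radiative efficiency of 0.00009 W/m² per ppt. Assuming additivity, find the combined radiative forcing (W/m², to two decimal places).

ΔF = 3.91 W/m²

CO₂: 4.84 × ln(878/406) = 4.84 × ln(2.16256) = 4.84 × 0.77129 = 3.7330 W/m².
N₂O: 0.120 × (√319 − √271) = 0.120 × (17.8606 − 16.4621) = 0.120 × 1.3985 = 0.1678 W/m².
CF₄: ΔF = 0.00009 × (94 − 32) = 0.00009 × 62 = 0.0056 W/m².
Total ΔF = 3.7330 + 0.1678 + 0.0056 = 3.9064 W/m².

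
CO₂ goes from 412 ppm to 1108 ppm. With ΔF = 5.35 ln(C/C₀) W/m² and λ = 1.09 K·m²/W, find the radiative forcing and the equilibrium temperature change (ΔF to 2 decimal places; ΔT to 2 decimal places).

ΔF = 5.29 W/m²; ΔT = 5.77 K

CO₂: 5.35 × ln(1108/412) = 5.35 × ln(2.68932) = 5.35 × 0.98929 = 5.2927 W/m².
ΔT = λ ΔF = 1.09 × 5.29 = 5.7661 K.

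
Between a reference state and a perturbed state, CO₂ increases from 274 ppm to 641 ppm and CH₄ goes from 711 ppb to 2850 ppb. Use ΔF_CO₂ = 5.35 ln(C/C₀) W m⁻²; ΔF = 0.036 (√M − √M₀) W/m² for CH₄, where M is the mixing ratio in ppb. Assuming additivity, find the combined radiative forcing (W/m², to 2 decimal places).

ΔF = 5.51 W/m²

CO₂: 5.35 × ln(641/274) = 5.35 × ln(2.33942) = 5.35 × 0.84990 = 4.5470 W/m².
CH₄: 0.036 × (√2850 − √711) = 0.036 × (53.3854 − 26.6646) = 0.036 × 26.7208 = 0.9619 W/m².
Total ΔF = 4.5470 + 0.9619 = 5.5089 W/m².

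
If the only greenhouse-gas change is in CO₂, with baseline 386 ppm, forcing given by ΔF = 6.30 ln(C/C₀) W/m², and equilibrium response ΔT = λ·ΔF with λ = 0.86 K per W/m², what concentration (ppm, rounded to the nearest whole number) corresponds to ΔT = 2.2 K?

Required forcing: ΔF = ΔT/λ = 2.2/0.86 = 2.5581 W/m².
Then ln(C/386) = ΔF/6.30 = 2.5581/6.30 = 0.40605.
So C = 386 × e^0.40605 = 386 × 1.50088 = 579.34 ppm.

C ≈ 579 ppm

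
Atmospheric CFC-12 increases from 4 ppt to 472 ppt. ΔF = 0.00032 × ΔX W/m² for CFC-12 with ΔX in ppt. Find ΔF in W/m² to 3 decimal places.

CFC-12: ΔF = 0.00032 × (472 − 4) = 0.00032 × 468 = 0.1498 W/m².

ΔF = 0.150 W/m²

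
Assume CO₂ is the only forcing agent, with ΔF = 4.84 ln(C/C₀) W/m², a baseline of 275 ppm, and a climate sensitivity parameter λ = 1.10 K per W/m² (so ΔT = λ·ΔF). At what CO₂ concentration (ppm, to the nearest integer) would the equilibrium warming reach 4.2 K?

Required forcing: ΔF = ΔT/λ = 4.2/1.10 = 3.8182 W/m².
Then ln(C/275) = ΔF/4.84 = 3.8182/4.84 = 0.78888.
So C = 275 × e^0.78888 = 275 × 2.20093 = 605.26 ppm.

C ≈ 605 ppm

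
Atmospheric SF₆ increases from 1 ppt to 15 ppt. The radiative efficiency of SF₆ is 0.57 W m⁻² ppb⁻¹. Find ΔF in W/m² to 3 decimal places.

ΔF = 0.008 W/m²

SF₆: Δ = 15 − 1 = 14 ppt = 0.014 ppb; ΔF = 0.57 × 0.014 = 0.0080 W/m².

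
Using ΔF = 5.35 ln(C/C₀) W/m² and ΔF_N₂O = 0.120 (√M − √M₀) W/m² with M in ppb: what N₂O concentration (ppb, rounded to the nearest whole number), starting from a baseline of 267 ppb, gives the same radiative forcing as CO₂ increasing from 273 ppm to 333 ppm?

M ≈ 635 ppb

CO₂ forcing: 5.35 × ln(333/273) = 5.35 × 0.198671 = 1.06289 W/m².
Set 0.120(√M − √267) = 1.06289: √M = 1.06289/0.120 + √267 = 8.8574 + 16.3401 = 25.1975.
M = (25.1975)² = 634.91 ppb.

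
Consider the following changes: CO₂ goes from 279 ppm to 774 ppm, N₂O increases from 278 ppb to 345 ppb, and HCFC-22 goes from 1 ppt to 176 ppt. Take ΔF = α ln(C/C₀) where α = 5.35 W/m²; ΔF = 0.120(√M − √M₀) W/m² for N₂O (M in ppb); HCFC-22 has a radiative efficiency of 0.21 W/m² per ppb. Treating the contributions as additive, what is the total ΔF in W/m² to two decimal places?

CO₂: 5.35 × ln(774/279) = 5.35 × ln(2.77419) = 5.35 × 1.02036 = 5.4589 W/m².
N₂O: 0.120 × (√345 − √278) = 0.120 × (18.5742 − 16.6733) = 0.120 × 1.9009 = 0.2281 W/m².
HCFC-22: Δ = 176 − 1 = 175 ppt = 0.175 ppb; ΔF = 0.21 × 0.175 = 0.0368 W/m².
Total ΔF = 5.4589 + 0.2281 + 0.0368 = 5.7238 W/m².

ΔF = 5.72 W/m²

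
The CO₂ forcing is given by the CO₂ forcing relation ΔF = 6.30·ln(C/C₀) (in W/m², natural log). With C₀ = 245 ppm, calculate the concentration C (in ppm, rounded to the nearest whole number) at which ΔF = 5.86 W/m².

Set 6.30 ln(C/245) = 5.86, so ln(C/245) = 5.86/6.30 = 0.93016.
Then C/245 = e^0.93016 = 2.53491, giving C = 245 × 2.53491 = 621.05 ppm.

C ≈ 621 ppm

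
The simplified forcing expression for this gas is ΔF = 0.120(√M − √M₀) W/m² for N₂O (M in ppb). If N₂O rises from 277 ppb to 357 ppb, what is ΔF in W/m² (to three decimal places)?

ΔF = 0.270 W/m²

N₂O: 0.120 × (√357 − √277) = 0.120 × (18.8944 − 16.6433) = 0.120 × 2.2511 = 0.2701 W/m².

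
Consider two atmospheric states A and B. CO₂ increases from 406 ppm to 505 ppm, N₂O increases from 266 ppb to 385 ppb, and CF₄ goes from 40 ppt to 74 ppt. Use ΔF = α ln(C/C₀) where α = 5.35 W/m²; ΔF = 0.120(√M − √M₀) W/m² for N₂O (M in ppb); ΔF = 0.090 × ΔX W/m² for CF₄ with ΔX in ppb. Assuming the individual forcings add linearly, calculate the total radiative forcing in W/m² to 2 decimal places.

CO₂: 5.35 × ln(505/406) = 5.35 × ln(1.24384) = 5.35 × 0.21820 = 1.1674 W/m².
N₂O: 0.120 × (√385 − √266) = 0.120 × (19.6214 − 16.3095) = 0.120 × 3.3119 = 0.3974 W/m².
CF₄: Δ = 74 − 40 = 34 ppt = 0.034 ppb; ΔF = 0.090 × 0.034 = 0.0031 W/m².
Total ΔF = 1.1674 + 0.3974 + 0.0031 = 1.5679 W/m².

ΔF = 1.57 W/m²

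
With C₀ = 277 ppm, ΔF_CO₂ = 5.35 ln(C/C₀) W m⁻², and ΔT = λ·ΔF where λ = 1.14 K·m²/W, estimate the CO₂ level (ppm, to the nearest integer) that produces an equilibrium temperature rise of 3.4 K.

Required forcing: ΔF = ΔT/λ = 3.4/1.14 = 2.9825 W/m².
Then ln(C/277) = ΔF/5.35 = 2.9825/5.35 = 0.55748.
So C = 277 × e^0.55748 = 277 × 1.74627 = 483.72 ppm.

C ≈ 484 ppm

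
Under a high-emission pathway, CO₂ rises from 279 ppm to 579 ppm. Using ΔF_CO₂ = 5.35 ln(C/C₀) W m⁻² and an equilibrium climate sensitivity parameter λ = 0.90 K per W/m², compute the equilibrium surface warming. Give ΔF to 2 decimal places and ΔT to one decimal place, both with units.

CO₂: 5.35 × ln(579/279) = 5.35 × ln(2.07527) = 5.35 × 0.73009 = 3.9060 W/m².
ΔT = λ ΔF = 0.90 × 3.91 = 3.5190 K.

ΔF = 3.91 W/m²; ΔT = 3.5 K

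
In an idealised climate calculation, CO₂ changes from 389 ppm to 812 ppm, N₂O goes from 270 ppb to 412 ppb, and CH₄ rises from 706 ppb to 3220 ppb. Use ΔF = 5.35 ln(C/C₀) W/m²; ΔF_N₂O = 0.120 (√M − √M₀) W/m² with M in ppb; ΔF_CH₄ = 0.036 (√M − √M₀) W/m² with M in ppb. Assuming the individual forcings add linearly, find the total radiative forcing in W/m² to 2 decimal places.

CO₂: 5.35 × ln(812/389) = 5.35 × ln(2.08740) = 5.35 × 0.73592 = 3.9372 W/m².
N₂O: 0.120 × (√412 − √270) = 0.120 × (20.2978 − 16.4317) = 0.120 × 3.8661 = 0.4639 W/m².
CH₄: 0.036 × (√3220 − √706) = 0.036 × (56.7450 − 26.5707) = 0.036 × 30.1743 = 1.0863 W/m².
Total ΔF = 3.9372 + 0.4639 + 1.0863 = 5.4874 W/m².

ΔF = 5.49 W/m²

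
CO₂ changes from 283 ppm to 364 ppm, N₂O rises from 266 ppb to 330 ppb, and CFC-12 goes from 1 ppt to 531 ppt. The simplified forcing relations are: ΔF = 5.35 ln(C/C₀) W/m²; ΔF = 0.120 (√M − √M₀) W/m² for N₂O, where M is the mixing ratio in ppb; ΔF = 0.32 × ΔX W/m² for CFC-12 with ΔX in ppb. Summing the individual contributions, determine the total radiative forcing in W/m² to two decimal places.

ΔF = 1.74 W/m²

CO₂: 5.35 × ln(364/283) = 5.35 × ln(1.28622) = 5.35 × 0.25171 = 1.3466 W/m².
N₂O: 0.120 × (√330 − √266) = 0.120 × (18.1659 − 16.3095) = 0.120 × 1.8564 = 0.2228 W/m².
CFC-12: Δ = 531 − 1 = 530 ppt = 0.530 ppb; ΔF = 0.32 × 0.530 = 0.1696 W/m².
Total ΔF = 1.3466 + 0.2228 + 0.1696 = 1.7390 W/m².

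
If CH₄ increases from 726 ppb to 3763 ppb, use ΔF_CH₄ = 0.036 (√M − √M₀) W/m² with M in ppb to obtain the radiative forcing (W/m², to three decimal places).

ΔF = 1.238 W/m²

CH₄: 0.036 × (√3763 − √726) = 0.036 × (61.3433 − 26.9444) = 0.036 × 34.3989 = 1.2384 W/m².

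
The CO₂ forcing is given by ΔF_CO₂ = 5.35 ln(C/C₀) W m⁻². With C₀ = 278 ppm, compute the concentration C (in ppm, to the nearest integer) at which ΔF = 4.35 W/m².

Set 5.35 ln(C/278) = 4.35, so ln(C/278) = 4.35/5.35 = 0.81308.
Then C/278 = e^0.81308 = 2.25484, giving C = 278 × 2.25484 = 626.85 ppm.

C ≈ 627 ppm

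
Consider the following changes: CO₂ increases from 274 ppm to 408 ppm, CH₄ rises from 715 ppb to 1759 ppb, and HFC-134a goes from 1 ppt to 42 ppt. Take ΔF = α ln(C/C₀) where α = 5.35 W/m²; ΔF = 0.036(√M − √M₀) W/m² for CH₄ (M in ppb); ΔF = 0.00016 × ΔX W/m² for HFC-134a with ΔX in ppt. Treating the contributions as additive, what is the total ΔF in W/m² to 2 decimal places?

ΔF = 2.68 W/m²

CO₂: 5.35 × ln(408/274) = 5.35 × ln(1.48905) = 5.35 × 0.39814 = 2.1300 W/m².
CH₄: 0.036 × (√1759 − √715) = 0.036 × (41.9404 − 26.7395) = 0.036 × 15.2009 = 0.5472 W/m².
HFC-134a: ΔF = 0.00016 × (42 − 1) = 0.00016 × 41 = 0.0066 W/m².
Total ΔF = 2.1300 + 0.5472 + 0.0066 = 2.6838 W/m².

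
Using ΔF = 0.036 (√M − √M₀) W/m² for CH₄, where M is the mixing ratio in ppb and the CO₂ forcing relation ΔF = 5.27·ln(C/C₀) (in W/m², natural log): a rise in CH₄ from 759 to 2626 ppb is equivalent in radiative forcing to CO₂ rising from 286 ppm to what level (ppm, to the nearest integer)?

CH₄ forcing: 0.036 × (√2626 − √759) = 0.036 × (51.2445 − 27.5500) = 0.036 × 23.6945 = 0.85300 W/m².
Set 5.27 ln(C/286) = 0.85300: ln(C/286) = 0.85300/5.27 = 0.16186, so C = 286 × e^0.16186 = 286 × 1.17570 = 336.25 ppm.

C ≈ 336 ppm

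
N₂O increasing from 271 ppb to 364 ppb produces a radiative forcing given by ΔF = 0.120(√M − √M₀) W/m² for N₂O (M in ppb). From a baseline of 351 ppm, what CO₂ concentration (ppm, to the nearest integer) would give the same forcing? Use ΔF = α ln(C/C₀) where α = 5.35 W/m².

N₂O forcing: 0.120 × (√364 − √271) = 0.120 × (19.0788 − 16.4621) = 0.120 × 2.6167 = 0.31400 W/m².
Set 5.35 ln(C/351) = 0.31400: ln(C/351) = 0.31400/5.35 = 0.05869, so C = 351 × e^0.05869 = 351 × 1.06045 = 372.22 ppm.

C ≈ 372 ppm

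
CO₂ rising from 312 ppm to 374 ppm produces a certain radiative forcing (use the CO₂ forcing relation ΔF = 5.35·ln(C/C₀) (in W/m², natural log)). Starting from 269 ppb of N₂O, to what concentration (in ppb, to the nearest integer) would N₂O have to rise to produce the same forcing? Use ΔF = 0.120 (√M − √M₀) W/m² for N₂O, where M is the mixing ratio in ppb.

CO₂ forcing: 5.35 × ln(374/312) = 5.35 × 0.181253 = 0.96970 W/m².
Set 0.120(√M − √269) = 0.96970: √M = 0.96970/0.120 + √269 = 8.0808 + 16.4012 = 24.4820.
M = (24.4820)² = 599.37 ppb.

M ≈ 599 ppb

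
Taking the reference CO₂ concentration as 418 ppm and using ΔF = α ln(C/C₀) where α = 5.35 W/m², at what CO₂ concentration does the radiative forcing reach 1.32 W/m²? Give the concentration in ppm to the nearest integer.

C ≈ 535 ppm

Set 5.35 ln(C/418) = 1.32, so ln(C/418) = 1.32/5.35 = 0.24673.
Then C/418 = e^0.24673 = 1.27983, giving C = 418 × 1.27983 = 534.97 ppm.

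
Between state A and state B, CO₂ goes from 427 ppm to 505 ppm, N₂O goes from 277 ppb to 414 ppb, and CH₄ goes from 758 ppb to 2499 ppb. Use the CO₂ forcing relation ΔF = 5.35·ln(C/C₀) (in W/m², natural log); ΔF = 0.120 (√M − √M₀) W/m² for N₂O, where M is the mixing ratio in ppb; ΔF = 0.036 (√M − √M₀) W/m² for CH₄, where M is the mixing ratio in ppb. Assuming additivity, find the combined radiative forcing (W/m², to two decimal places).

ΔF = 2.15 W/m²

CO₂: 5.35 × ln(505/427) = 5.35 × ln(1.18267) = 5.35 × 0.16777 = 0.8976 W/m².
N₂O: 0.120 × (√414 − √277) = 0.120 × (20.3470 − 16.6433) = 0.120 × 3.7037 = 0.4444 W/m².
CH₄: 0.036 × (√2499 − √758) = 0.036 × (49.9900 − 27.5318) = 0.036 × 22.4582 = 0.8085 W/m².
Total ΔF = 0.8976 + 0.4444 + 0.8085 = 2.1505 W/m².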